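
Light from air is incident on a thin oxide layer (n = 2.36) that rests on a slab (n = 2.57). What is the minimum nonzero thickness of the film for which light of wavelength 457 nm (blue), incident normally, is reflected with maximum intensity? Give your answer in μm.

0.0968 μm

At the upper boundary (n = 1.0 to n = 2.36) the reflected ray undergoes a half-wave phase shift.
Bottom surface (2.36 → 2.57): reflection off a higher-index medium gives a half-wave phase shift.
The two reflections carry the same phase change, so no net offset.
For bright reflection here: 2 n t = m λ.
Minimum nonzero at m = 1: t = λ / (2 n) = 457 / (2 × 2.36) = 96.8 nm.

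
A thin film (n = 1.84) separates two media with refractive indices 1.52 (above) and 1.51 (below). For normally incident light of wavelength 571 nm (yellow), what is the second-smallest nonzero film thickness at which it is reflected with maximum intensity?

233 nm

At the upper boundary (n = 1.52 to n = 1.84) the reflected ray undergoes a half-wave phase shift.
Bottom surface (1.84 → 1.51): reflection off a lower-index medium gives no phase shift.
Exactly one π shift → a net half-wave offset.
For bright reflection here: 2 n t = (m + ½) λ.
The second-smallest nonzero thickness corresponds to m = 1: t = (m + ½) λ / (2 n) = 1.50 × 571 / (2 × 1.84) = 233 nm.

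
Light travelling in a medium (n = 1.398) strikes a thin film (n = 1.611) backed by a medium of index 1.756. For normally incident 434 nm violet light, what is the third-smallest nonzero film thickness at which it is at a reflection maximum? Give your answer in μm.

Top surface (1.398 → 1.611): reflection off a higher-index medium gives a half-wave phase shift.
Bottom surface (1.611 → 1.756): reflection off a higher-index medium gives a half-wave phase shift.
The two reflections carry the same phase change, so no net offset.
For maximum reflection here: 2 n t = m λ.
The third-smallest nonzero thickness corresponds to m = 3: t = m λ / (2 n) = 3.00 × 434 / (2 × 1.611) = 404 nm.

0.404 μm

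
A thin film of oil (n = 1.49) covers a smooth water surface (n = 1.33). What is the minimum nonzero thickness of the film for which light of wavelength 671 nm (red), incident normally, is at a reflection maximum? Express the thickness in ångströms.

Top surface (1.0 → 1.49): reflection off a higher-index medium gives a half-wave phase shift.
At the lower boundary (n = 1.49 to n = 1.33) the reflected ray undergoes no phase shift.
The two reflections differ by half a wavelength.
With one net inversion, constructive interference in reflection requires 2 n t = (m + ½) λ.
Minimum at m = 0: t = λ / (4 n) = 671 / (4 × 1.49) = 113 nm.

1126 Å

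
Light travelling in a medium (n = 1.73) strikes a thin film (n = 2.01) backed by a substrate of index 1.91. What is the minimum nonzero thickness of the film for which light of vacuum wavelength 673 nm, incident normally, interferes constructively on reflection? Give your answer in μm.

0.0837 μm

At the upper boundary (n = 1.73 to n = 2.01) the reflected ray undergoes a half-wave phase shift.
Ray reflecting at the bottom interface goes from n = 2.01 toward n = 1.91: no phase shift.
The two reflections differ by half a wavelength.
So the condition for constructive reflection is 2 n t = (m + ½) λ.
Minimum at m = 0: t = λ / (4 n) = 673 / (4 × 2.01) = 83.7 nm.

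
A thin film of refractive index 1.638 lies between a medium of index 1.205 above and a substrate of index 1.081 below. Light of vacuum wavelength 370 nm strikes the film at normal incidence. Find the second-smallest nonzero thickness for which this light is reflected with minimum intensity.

Ray reflecting at the top interface goes from n = 1.205 toward n = 1.638: a half-wave phase shift.
Bottom surface (1.638 → 1.081): reflection off a lower-index medium gives no phase shift.
The two reflections differ by half a wavelength.
With one net inversion, destructive interference in reflection requires 2 n t = m λ.
The second-smallest nonzero thickness corresponds to m = 2: t = m λ / (2 n) = 2.00 × 370 / (2 × 1.638) = 226 nm.

226 nm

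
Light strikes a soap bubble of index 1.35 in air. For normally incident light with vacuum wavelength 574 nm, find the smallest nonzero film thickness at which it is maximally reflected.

106 nm

Ray reflecting at the top interface goes from n = 1.0 toward n = 1.35: a half-wave phase shift.
At the lower boundary (n = 1.35 to n = 1.0) the reflected ray undergoes no phase shift.
Exactly one π shift → a net half-wave offset.
With one net inversion, constructive interference in reflection requires 2 n t = (m + ½) λ.
Minimum at m = 0: t = λ / (4 n) = 574 / (4 × 1.35) = 106 nm.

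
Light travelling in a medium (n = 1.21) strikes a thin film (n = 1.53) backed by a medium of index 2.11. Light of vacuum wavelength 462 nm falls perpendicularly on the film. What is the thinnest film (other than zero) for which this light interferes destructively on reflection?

At the upper boundary (n = 1.21 to n = 1.53) the reflected ray undergoes a half-wave phase shift.
Ray reflecting at the bottom interface goes from n = 1.53 toward n = 2.11: a half-wave phase shift.
Zero or two π shifts → no net half-wave offset.
So the condition for destructive reflection is 2 n t = (m + ½) λ.
Minimum at m = 0: t = λ / (4 n) = 462 / (4 × 1.53) = 75.5 nm.

75.5 nm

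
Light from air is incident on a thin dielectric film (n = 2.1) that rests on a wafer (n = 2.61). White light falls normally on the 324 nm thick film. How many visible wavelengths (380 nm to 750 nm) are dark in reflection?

2

At the upper boundary (n = 1.0 to n = 2.1) the reflected ray undergoes a half-wave phase shift.
Ray reflecting at the bottom interface goes from n = 2.1 toward n = 2.61: a half-wave phase shift.
Net: no relative phase inversion (both shifts match).
With no net inversion, destructive interference in reflection requires 2 n t = (m + ½) λ.
λ = 2 n t / (m + ½) = 1361 / (m + ½) nm.
m=1: 907 nm (IR); m=2: 544 nm (visible); m=3: 389 nm (visible); m=4: 302 nm (UV).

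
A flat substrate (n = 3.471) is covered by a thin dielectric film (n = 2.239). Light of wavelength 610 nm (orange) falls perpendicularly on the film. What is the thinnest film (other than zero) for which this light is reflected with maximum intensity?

136 nm

At the upper boundary (n = 1.0 to n = 2.239) the reflected ray undergoes a half-wave phase shift.
Ray reflecting at the bottom interface goes from n = 2.239 toward n = 3.471: a half-wave phase shift.
Net: no relative phase inversion (both shifts match).
With no net inversion, constructive interference in reflection requires 2 n t = m λ.
Minimum nonzero at m = 1: t = λ / (2 n) = 610 / (2 × 2.239) = 136 nm.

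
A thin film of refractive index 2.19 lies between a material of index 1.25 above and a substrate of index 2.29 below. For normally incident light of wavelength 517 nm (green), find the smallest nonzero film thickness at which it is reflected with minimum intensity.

Top surface (1.25 → 2.19): reflection off a higher-index medium gives a half-wave phase shift.
At the lower boundary (n = 2.19 to n = 2.29) the reflected ray undergoes a half-wave phase shift.
The two reflections carry the same phase change, so no net offset.
With no net inversion, destructive interference in reflection requires 2 n t = (m + ½) λ.
Minimum at m = 0: t = λ / (4 n) = 517 / (4 × 2.19) = 59.0 nm.

59.0 nm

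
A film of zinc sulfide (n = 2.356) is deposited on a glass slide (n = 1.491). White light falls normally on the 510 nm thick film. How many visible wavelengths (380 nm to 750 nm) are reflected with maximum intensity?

3

Ray reflecting at the top interface goes from n = 1.0 toward n = 2.356: a half-wave phase shift.
At the lower boundary (n = 2.356 to n = 1.491) the reflected ray undergoes no phase shift.
The two reflections differ by half a wavelength.
For strong reflection here: 2 n t = (m + ½) λ.
λ = 2 n t / (m + ½) = 2403 / (m + ½) nm.
m=2: 961 nm (IR); m=3: 687 nm (visible); m=4: 534 nm (visible); m=5: 437 nm (visible); m=6: 370 nm (UV).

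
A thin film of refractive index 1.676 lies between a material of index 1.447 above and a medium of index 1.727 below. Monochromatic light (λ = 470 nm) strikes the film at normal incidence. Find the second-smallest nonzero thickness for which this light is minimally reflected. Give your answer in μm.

Top surface (1.447 → 1.676): reflection off a higher-index medium gives a half-wave phase shift.
At the lower boundary (n = 1.676 to n = 1.727) the reflected ray undergoes a half-wave phase shift.
Zero or two π shifts → no net half-wave offset.
With no net inversion, destructive interference in reflection requires 2 n t = (m + ½) λ.
The second-smallest nonzero thickness corresponds to m = 1: t = (m + ½) λ / (2 n) = 1.50 × 470 / (2 × 1.676) = 210 nm.

0.210 μm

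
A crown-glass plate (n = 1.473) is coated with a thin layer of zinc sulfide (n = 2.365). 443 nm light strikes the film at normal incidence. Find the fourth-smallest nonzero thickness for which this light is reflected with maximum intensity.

328 nm

Ray reflecting at the top interface goes from n = 1.0 toward n = 2.365: a half-wave phase shift.
At the lower boundary (n = 2.365 to n = 1.473) the reflected ray undergoes no phase shift.
Exactly one π shift → a net half-wave offset.
So the condition for constructive reflection is 2 n t = (m + ½) λ.
The fourth-smallest nonzero thickness corresponds to m = 3: t = (m + ½) λ / (2 n) = 3.50 × 443 / (2 × 2.365) = 328 nm.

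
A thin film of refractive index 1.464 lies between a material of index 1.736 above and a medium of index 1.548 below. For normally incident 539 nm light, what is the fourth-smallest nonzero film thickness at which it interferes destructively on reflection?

Top surface (1.736 → 1.464): reflection off a lower-index medium gives no phase shift.
Bottom surface (1.464 → 1.548): reflection off a higher-index medium gives a half-wave phase shift.
The two reflections differ by half a wavelength.
So the condition for destructive reflection is 2 n t = m λ.
The fourth-smallest nonzero thickness corresponds to m = 4: t = m λ / (2 n) = 4.00 × 539 / (2 × 1.464) = 736 nm.

736 nm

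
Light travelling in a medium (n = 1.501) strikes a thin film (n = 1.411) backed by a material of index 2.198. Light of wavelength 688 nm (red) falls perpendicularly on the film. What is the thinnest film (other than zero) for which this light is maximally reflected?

Top surface (1.501 → 1.411): reflection off a lower-index medium gives no phase shift.
Ray reflecting at the bottom interface goes from n = 1.411 toward n = 2.198: a half-wave phase shift.
Exactly one π shift → a net half-wave offset.
For bright reflection here: 2 n t = (m + ½) λ.
Minimum at m = 0: t = λ / (4 n) = 688 / (4 × 1.411) = 122 nm.

122 nm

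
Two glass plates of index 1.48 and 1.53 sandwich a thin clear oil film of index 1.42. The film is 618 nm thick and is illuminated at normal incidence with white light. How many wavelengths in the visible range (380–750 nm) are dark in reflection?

2

At the upper boundary (n = 1.48 to n = 1.42) the reflected ray undergoes no phase shift.
Bottom surface (1.42 → 1.53): reflection off a higher-index medium gives a half-wave phase shift.
Exactly one π shift → a net half-wave offset.
So the condition for destructive reflection is 2 n t = m λ.
λ = 2 n t / m = 1755 / m nm.
m=2: 878 nm (IR); m=3: 585 nm (visible); m=4: 439 nm (visible); m=5: 351 nm (UV).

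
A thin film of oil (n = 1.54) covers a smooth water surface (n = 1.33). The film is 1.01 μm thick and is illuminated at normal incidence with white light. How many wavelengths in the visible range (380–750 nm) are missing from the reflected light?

Ray reflecting at the top interface goes from n = 1.0 toward n = 1.54: a half-wave phase shift.
Ray reflecting at the bottom interface goes from n = 1.54 toward n = 1.33: no phase shift.
Exactly one π shift → a net half-wave offset.
For weak reflection here: 2 n t = m λ.
λ = 2 n t / m = 3111 / m nm.
m=4: 778 nm (IR); m=5: 622 nm (visible); m=6: 518 nm (visible); m=7: 444 nm (visible); m=8: 389 nm (visible); m=9: 346 nm (UV).

4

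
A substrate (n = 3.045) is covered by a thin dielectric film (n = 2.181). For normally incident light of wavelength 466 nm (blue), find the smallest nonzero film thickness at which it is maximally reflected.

107 nm

Top surface (1.0 → 2.181): reflection off a higher-index medium gives a half-wave phase shift.
Bottom surface (2.181 → 3.045): reflection off a higher-index medium gives a half-wave phase shift.
The two reflections carry the same phase change, so no net offset.
For strong reflection here: 2 n t = m λ.
Minimum nonzero at m = 1: t = λ / (2 n) = 466 / (2 × 2.181) = 107 nm.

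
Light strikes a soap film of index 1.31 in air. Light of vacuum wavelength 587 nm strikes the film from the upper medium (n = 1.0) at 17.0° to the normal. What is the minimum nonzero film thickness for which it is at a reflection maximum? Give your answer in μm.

0.115 μm

At the upper boundary (n = 1.0 to n = 1.31) the reflected ray undergoes a half-wave phase shift.
Bottom surface (1.31 → 1.0): reflection off a lower-index medium gives no phase shift.
The two reflections differ by half a wavelength.
With one net inversion, constructive interference in reflection requires 2 n t cos θ_r = (m + ½) λ.
Snell's law: 1.0 sin 17.0° = 1.31 sin θ_r → sin θ_r = 0.223, cos θ_r = 0.975.
Minimum at m = 0: t = λ / (4 n cos θ_r) = 587 / (4 × 1.31 × 0.975) = 115 nm.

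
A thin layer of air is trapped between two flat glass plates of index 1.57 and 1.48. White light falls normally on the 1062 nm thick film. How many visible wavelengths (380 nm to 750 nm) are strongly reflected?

At the upper boundary (n = 1.57 to n = 1.0) the reflected ray undergoes no phase shift.
Bottom surface (1.0 → 1.48): reflection off a higher-index medium gives a half-wave phase shift.
The two reflections differ by half a wavelength.
With one net inversion, constructive interference in reflection requires 2 n t = (m + ½) λ.
λ = 2 n t / (m + ½) = 2124 / (m + ½) nm.
m=2: 850 nm (IR); m=3: 607 nm (visible); m=4: 472 nm (visible); m=5: 386 nm (visible); m=6: 327 nm (UV).

3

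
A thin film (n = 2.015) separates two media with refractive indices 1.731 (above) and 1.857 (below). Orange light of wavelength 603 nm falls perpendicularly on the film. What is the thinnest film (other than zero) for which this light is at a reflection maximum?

74.8 nm

Ray reflecting at the top interface goes from n = 1.731 toward n = 2.015: a half-wave phase shift.
Ray reflecting at the bottom interface goes from n = 2.015 toward n = 1.857: no phase shift.
Exactly one π shift → a net half-wave offset.
So the condition for constructive reflection is 2 n t = (m + ½) λ.
Minimum at m = 0: t = λ / (4 n) = 603 / (4 × 2.015) = 74.8 nm.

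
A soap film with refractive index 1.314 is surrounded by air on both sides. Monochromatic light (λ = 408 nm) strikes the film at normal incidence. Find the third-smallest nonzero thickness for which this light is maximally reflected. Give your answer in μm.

Ray reflecting at the top interface goes from n = 1.0 toward n = 1.314: a half-wave phase shift.
At the lower boundary (n = 1.314 to n = 1.0) the reflected ray undergoes no phase shift.
Exactly one π shift → a net half-wave offset.
With one net inversion, constructive interference in reflection requires 2 n t = (m + ½) λ.
The third-smallest nonzero thickness corresponds to m = 2: t = (m + ½) λ / (2 n) = 2.50 × 408 / (2 × 1.314) = 388 nm.

0.388 μm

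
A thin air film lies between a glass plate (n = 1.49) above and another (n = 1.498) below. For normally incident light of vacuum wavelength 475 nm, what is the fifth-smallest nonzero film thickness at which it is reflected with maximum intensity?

1069 nm

At the upper boundary (n = 1.49 to n = 1.0) the reflected ray undergoes no phase shift.
Ray reflecting at the bottom interface goes from n = 1.0 toward n = 1.498: a half-wave phase shift.
Net: one phase inversion between the two reflected rays.
For maximum reflection here: 2 n t = (m + ½) λ.
The fifth-smallest nonzero thickness corresponds to m = 4: t = (m + ½) λ / (2 n) = 4.50 × 475 / (2 × 1.0) = 1069 nm.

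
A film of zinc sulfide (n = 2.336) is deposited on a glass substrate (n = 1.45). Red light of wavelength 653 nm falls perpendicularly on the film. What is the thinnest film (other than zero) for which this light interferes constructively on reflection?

Ray reflecting at the top interface goes from n = 1.0 toward n = 2.336: a half-wave phase shift.
At the lower boundary (n = 2.336 to n = 1.45) the reflected ray undergoes no phase shift.
Net: one phase inversion between the two reflected rays.
With one net inversion, constructive interference in reflection requires 2 n t = (m + ½) λ.
Minimum at m = 0: t = λ / (4 n) = 653 / (4 × 2.336) = 69.9 nm.

69.9 nm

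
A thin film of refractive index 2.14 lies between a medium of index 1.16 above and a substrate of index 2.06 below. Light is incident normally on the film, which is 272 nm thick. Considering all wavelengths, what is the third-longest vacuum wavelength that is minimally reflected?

At the upper boundary (n = 1.16 to n = 2.14) the reflected ray undergoes a half-wave phase shift.
Bottom surface (2.14 → 2.06): reflection off a lower-index medium gives no phase shift.
The two reflections differ by half a wavelength.
With one net inversion, destructive interference in reflection requires 2 n t = m λ.
λ = 2 n t / m. The third-longest wavelength is m = 3: λ = 2 × 2.14 × 272 / 3.00 = 388 nm.

388 nm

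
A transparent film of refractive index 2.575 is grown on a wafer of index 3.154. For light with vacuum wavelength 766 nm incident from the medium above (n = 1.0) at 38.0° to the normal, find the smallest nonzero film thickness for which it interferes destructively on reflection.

At the upper boundary (n = 1.0 to n = 2.575) the reflected ray undergoes a half-wave phase shift.
Ray reflecting at the bottom interface goes from n = 2.575 toward n = 3.154: a half-wave phase shift.
Zero or two π shifts → no net half-wave offset.
With no net inversion, destructive interference in reflection requires 2 n t cos θ_r = (m + ½) λ.
Snell's law: 1.0 sin 38.0° = 2.575 sin θ_r → sin θ_r = 0.239, cos θ_r = 0.971.
Minimum at m = 0: t = λ / (4 n cos θ_r) = 766 / (4 × 2.575 × 0.971) = 76.6 nm.

76.6 nm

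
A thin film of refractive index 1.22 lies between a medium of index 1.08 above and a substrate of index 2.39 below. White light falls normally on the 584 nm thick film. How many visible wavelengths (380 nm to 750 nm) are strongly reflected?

Top surface (1.08 → 1.22): reflection off a higher-index medium gives a half-wave phase shift.
Ray reflecting at the bottom interface goes from n = 1.22 toward n = 2.39: a half-wave phase shift.
The two reflections carry the same phase change, so no net offset.
For bright reflection here: 2 n t = m λ.
λ = 2 n t / m = 1425 / m nm.
m=1: 1425 nm (IR); m=2: 712 nm (visible); m=3: 475 nm (visible); m=4: 356 nm (UV).

2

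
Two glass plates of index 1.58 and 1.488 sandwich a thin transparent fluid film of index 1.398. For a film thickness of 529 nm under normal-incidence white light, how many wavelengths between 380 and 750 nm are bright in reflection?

2

Ray reflecting at the top interface goes from n = 1.58 toward n = 1.398: no phase shift.
Ray reflecting at the bottom interface goes from n = 1.398 toward n = 1.488: a half-wave phase shift.
The two reflections differ by half a wavelength.
So the condition for constructive reflection is 2 n t = (m + ½) λ.
λ = 2 n t / (m + ½) = 1479 / (m + ½) nm.
m=1: 986 nm (IR); m=2: 592 nm (visible); m=3: 423 nm (visible); m=4: 329 nm (UV).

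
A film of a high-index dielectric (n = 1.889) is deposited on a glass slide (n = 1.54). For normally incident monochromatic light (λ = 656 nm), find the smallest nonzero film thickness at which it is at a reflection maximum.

Top surface (1.0 → 1.889): reflection off a higher-index medium gives a half-wave phase shift.
Bottom surface (1.889 → 1.54): reflection off a lower-index medium gives no phase shift.
Exactly one π shift → a net half-wave offset.
With one net inversion, constructive interference in reflection requires 2 n t = (m + ½) λ.
Minimum at m = 0: t = λ / (4 n) = 656 / (4 × 1.889) = 86.8 nm.

86.8 nm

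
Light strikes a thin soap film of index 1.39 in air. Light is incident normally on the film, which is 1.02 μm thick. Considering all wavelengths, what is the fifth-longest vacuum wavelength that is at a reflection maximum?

Ray reflecting at the top interface goes from n = 1.0 toward n = 1.39: a half-wave phase shift.
Ray reflecting at the bottom interface goes from n = 1.39 toward n = 1.0: no phase shift.
The two reflections differ by half a wavelength.
For maximum reflection here: 2 n t = (m + ½) λ.
λ = 2 n t / (m + ½). The fifth-longest wavelength is m = 4: λ = 2 × 1.39 × 1020 / 4.50 = 630 nm.

630 nm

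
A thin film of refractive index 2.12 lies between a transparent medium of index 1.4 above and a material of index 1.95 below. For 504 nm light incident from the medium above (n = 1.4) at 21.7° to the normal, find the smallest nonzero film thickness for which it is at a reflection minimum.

At the upper boundary (n = 1.4 to n = 2.12) the reflected ray undergoes a half-wave phase shift.
At the lower boundary (n = 2.12 to n = 1.95) the reflected ray undergoes no phase shift.
Net: one phase inversion between the two reflected rays.
For weak reflection here: 2 n t cos θ_r = m λ.
Snell's law: 1.4 sin 21.7° = 2.12 sin θ_r → sin θ_r = 0.244, cos θ_r = 0.970.
Minimum nonzero at m = 1: t = λ / (2 n cos θ_r) = 504 / (2 × 2.12 × 0.970) = 123 nm.

123 nm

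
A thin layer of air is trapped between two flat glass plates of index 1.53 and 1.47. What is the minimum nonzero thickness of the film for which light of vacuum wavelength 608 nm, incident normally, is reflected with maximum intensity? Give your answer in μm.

Ray reflecting at the top interface goes from n = 1.53 toward n = 1.0: no phase shift.
At the lower boundary (n = 1.0 to n = 1.47) the reflected ray undergoes a half-wave phase shift.
The two reflections differ by half a wavelength.
So the condition for constructive reflection is 2 n t = (m + ½) λ.
Minimum at m = 0: t = λ / (4 n) = 608 / (4 × 1.0) = 152 nm.

0.152 μm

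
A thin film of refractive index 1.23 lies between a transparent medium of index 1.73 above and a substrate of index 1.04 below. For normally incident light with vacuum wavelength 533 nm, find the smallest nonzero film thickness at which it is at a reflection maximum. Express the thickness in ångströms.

Ray reflecting at the top interface goes from n = 1.73 toward n = 1.23: no phase shift.
At the lower boundary (n = 1.23 to n = 1.04) the reflected ray undergoes no phase shift.
Net: no relative phase inversion (both shifts match).
So the condition for constructive reflection is 2 n t = m λ.
Minimum nonzero at m = 1: t = λ / (2 n) = 533 / (2 × 1.23) = 217 nm.

2167 Å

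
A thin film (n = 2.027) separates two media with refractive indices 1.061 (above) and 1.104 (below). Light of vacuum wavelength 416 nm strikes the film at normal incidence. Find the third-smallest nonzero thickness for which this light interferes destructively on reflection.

308 nm

Ray reflecting at the top interface goes from n = 1.061 toward n = 2.027: a half-wave phase shift.
Bottom surface (2.027 → 1.104): reflection off a lower-index medium gives no phase shift.
Net: one phase inversion between the two reflected rays.
For minimum reflection here: 2 n t = m λ.
The third-smallest nonzero thickness corresponds to m = 3: t = m λ / (2 n) = 3.00 × 416 / (2 × 2.027) = 308 nm.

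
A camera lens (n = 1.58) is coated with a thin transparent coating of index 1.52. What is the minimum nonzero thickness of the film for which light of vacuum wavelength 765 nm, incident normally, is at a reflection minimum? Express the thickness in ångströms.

1258 Å

Ray reflecting at the top interface goes from n = 1.0 toward n = 1.52: a half-wave phase shift.
Ray reflecting at the bottom interface goes from n = 1.52 toward n = 1.58: a half-wave phase shift.
Net: no relative phase inversion (both shifts match).
So the condition for destructive reflection is 2 n t = (m + ½) λ.
Minimum at m = 0: t = λ / (4 n) = 765 / (4 × 1.52) = 126 nm.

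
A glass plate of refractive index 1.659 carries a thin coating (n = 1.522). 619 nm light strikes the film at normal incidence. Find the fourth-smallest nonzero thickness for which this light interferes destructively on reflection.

At the upper boundary (n = 1.0 to n = 1.522) the reflected ray undergoes a half-wave phase shift.
Ray reflecting at the bottom interface goes from n = 1.522 toward n = 1.659: a half-wave phase shift.
Net: no relative phase inversion (both shifts match).
So the condition for destructive reflection is 2 n t = (m + ½) λ.
The fourth-smallest nonzero thickness corresponds to m = 3: t = (m + ½) λ / (2 n) = 3.50 × 619 / (2 × 1.522) = 712 nm.

712 nm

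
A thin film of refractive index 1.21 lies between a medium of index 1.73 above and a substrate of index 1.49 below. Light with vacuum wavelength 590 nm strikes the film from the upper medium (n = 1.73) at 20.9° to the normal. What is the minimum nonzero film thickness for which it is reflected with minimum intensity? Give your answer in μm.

0.283 μm

At the upper boundary (n = 1.73 to n = 1.21) the reflected ray undergoes no phase shift.
At the lower boundary (n = 1.21 to n = 1.49) the reflected ray undergoes a half-wave phase shift.
Exactly one π shift → a net half-wave offset.
For minimum reflection here: 2 n t cos θ_r = m λ.
Snell's law: 1.73 sin 20.9° = 1.21 sin θ_r → sin θ_r = 0.510, cos θ_r = 0.860.
Minimum nonzero at m = 1: t = λ / (2 n cos θ_r) = 590 / (2 × 1.21 × 0.860) = 283 nm.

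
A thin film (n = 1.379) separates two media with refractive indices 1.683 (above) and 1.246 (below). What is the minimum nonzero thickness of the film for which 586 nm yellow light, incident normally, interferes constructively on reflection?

212 nm

At the upper boundary (n = 1.683 to n = 1.379) the reflected ray undergoes no phase shift.
Bottom surface (1.379 → 1.246): reflection off a lower-index medium gives no phase shift.
Zero or two π shifts → no net half-wave offset.
For maximum reflection here: 2 n t = m λ.
Minimum nonzero at m = 1: t = λ / (2 n) = 586 / (2 × 1.379) = 212 nm.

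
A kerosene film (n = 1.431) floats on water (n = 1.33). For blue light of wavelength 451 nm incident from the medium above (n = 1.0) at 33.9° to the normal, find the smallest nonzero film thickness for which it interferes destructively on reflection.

Ray reflecting at the top interface goes from n = 1.0 toward n = 1.431: a half-wave phase shift.
Ray reflecting at the bottom interface goes from n = 1.431 toward n = 1.33: no phase shift.
The two reflections differ by half a wavelength.
For dark reflection here: 2 n t cos θ_r = m λ.
Snell's law: 1.0 sin 33.9° = 1.431 sin θ_r → sin θ_r = 0.390, cos θ_r = 0.921.
Minimum nonzero at m = 1: t = λ / (2 n cos θ_r) = 451 / (2 × 1.431 × 0.921) = 171 nm.

171 nm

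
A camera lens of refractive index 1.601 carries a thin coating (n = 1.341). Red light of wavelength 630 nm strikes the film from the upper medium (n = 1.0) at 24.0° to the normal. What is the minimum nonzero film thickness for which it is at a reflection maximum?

247 nm

Top surface (1.0 → 1.341): reflection off a higher-index medium gives a half-wave phase shift.
At the lower boundary (n = 1.341 to n = 1.601) the reflected ray undergoes a half-wave phase shift.
The two reflections carry the same phase change, so no net offset.
For bright reflection here: 2 n t cos θ_r = m λ.
Snell's law: 1.0 sin 24.0° = 1.341 sin θ_r → sin θ_r = 0.303, cos θ_r = 0.953.
Minimum nonzero at m = 1: t = λ / (2 n cos θ_r) = 630 / (2 × 1.341 × 0.953) = 247 nm.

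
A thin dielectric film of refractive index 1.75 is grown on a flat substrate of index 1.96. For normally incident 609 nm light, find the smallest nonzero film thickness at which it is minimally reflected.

87.0 nm

At the upper boundary (n = 1.0 to n = 1.75) the reflected ray undergoes a half-wave phase shift.
Ray reflecting at the bottom interface goes from n = 1.75 toward n = 1.96: a half-wave phase shift.
The two reflections carry the same phase change, so no net offset.
With no net inversion, destructive interference in reflection requires 2 n t = (m + ½) λ.
Minimum at m = 0: t = λ / (4 n) = 609 / (4 × 1.75) = 87.0 nm.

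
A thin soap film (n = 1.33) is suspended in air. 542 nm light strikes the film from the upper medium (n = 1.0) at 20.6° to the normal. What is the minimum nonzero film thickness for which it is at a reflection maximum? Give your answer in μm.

0.106 μm

At the upper boundary (n = 1.0 to n = 1.33) the reflected ray undergoes a half-wave phase shift.
Ray reflecting at the bottom interface goes from n = 1.33 toward n = 1.0: no phase shift.
The two reflections differ by half a wavelength.
So the condition for constructive reflection is 2 n t cos θ_r = (m + ½) λ.
Snell's law: 1.0 sin 20.6° = 1.33 sin θ_r → sin θ_r = 0.265, cos θ_r = 0.964.
Minimum at m = 0: t = λ / (4 n cos θ_r) = 542 / (4 × 1.33 × 0.964) = 106 nm.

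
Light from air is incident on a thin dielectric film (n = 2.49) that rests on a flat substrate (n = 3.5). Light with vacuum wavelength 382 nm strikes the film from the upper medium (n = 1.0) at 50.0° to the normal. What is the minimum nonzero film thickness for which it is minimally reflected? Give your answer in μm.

0.0403 μm

At the upper boundary (n = 1.0 to n = 2.49) the reflected ray undergoes a half-wave phase shift.
Ray reflecting at the bottom interface goes from n = 2.49 toward n = 3.5: a half-wave phase shift.
The two reflections carry the same phase change, so no net offset.
With no net inversion, destructive interference in reflection requires 2 n t cos θ_r = (m + ½) λ.
Snell's law: 1.0 sin 50.0° = 2.49 sin θ_r → sin θ_r = 0.308, cos θ_r = 0.952.
Minimum at m = 0: t = λ / (4 n cos θ_r) = 382 / (4 × 2.49 × 0.952) = 40.3 nm.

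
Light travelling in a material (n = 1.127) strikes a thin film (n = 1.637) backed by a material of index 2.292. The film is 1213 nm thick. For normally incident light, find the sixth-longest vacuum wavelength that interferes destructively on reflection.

At the upper boundary (n = 1.127 to n = 1.637) the reflected ray undergoes a half-wave phase shift.
At the lower boundary (n = 1.637 to n = 2.292) the reflected ray undergoes a half-wave phase shift.
The two reflections carry the same phase change, so no net offset.
With no net inversion, destructive interference in reflection requires 2 n t = (m + ½) λ.
λ = 2 n t / (m + ½). The sixth-longest wavelength is m = 5: λ = 2 × 1.637 × 1213 / 5.50 = 722 nm.

722 nm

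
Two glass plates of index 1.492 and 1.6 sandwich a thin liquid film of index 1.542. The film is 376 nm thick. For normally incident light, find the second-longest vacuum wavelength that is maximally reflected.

580 nm

Ray reflecting at the top interface goes from n = 1.492 toward n = 1.542: a half-wave phase shift.
Bottom surface (1.542 → 1.6): reflection off a higher-index medium gives a half-wave phase shift.
Zero or two π shifts → no net half-wave offset.
So the condition for constructive reflection is 2 n t = m λ.
λ = 2 n t / m. The second-longest wavelength is m = 2: λ = 2 × 1.542 × 376 / 2.00 = 580 nm.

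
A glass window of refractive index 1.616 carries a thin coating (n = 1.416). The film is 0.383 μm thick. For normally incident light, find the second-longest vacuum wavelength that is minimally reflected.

723 nm

At the upper boundary (n = 1.0 to n = 1.416) the reflected ray undergoes a half-wave phase shift.
Ray reflecting at the bottom interface goes from n = 1.416 toward n = 1.616: a half-wave phase shift.
Net: no relative phase inversion (both shifts match).
So the condition for destructive reflection is 2 n t = (m + ½) λ.
λ = 2 n t / (m + ½). The second-longest wavelength is m = 1: λ = 2 × 1.416 × 383 / 1.50 = 723 nm.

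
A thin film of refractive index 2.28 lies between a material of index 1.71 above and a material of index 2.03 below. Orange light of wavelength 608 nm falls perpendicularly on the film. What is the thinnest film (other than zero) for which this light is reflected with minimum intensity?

Ray reflecting at the top interface goes from n = 1.71 toward n = 2.28: a half-wave phase shift.
Ray reflecting at the bottom interface goes from n = 2.28 toward n = 2.03: no phase shift.
Exactly one π shift → a net half-wave offset.
For weak reflection here: 2 n t = m λ.
Minimum nonzero at m = 1: t = λ / (2 n) = 608 / (2 × 2.28) = 133 nm.

133 nm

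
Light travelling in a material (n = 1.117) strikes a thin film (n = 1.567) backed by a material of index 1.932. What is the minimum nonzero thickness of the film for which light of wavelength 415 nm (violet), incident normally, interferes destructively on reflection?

66.2 nm

At the upper boundary (n = 1.117 to n = 1.567) the reflected ray undergoes a half-wave phase shift.
Ray reflecting at the bottom interface goes from n = 1.567 toward n = 1.932: a half-wave phase shift.
The two reflections carry the same phase change, so no net offset.
So the condition for destructive reflection is 2 n t = (m + ½) λ.
Minimum at m = 0: t = λ / (4 n) = 415 / (4 × 1.567) = 66.2 nm.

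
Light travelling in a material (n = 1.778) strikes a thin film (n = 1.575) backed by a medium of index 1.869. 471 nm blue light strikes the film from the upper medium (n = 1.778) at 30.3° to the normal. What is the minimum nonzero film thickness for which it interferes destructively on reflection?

Top surface (1.778 → 1.575): reflection off a lower-index medium gives no phase shift.
At the lower boundary (n = 1.575 to n = 1.869) the reflected ray undergoes a half-wave phase shift.
Exactly one π shift → a net half-wave offset.
So the condition for destructive reflection is 2 n t cos θ_r = m λ.
Snell's law: 1.778 sin 30.3° = 1.575 sin θ_r → sin θ_r = 0.570, cos θ_r = 0.822.
Minimum nonzero at m = 1: t = λ / (2 n cos θ_r) = 471 / (2 × 1.575 × 0.822) = 182 nm.

182 nm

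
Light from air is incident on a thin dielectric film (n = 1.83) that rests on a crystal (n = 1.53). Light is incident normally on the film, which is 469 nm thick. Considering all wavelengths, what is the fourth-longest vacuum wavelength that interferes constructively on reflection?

At the upper boundary (n = 1.0 to n = 1.83) the reflected ray undergoes a half-wave phase shift.
Bottom surface (1.83 → 1.53): reflection off a lower-index medium gives no phase shift.
Exactly one π shift → a net half-wave offset.
For maximum reflection here: 2 n t = (m + ½) λ.
λ = 2 n t / (m + ½). The fourth-longest wavelength is m = 3: λ = 2 × 1.83 × 469 / 3.50 = 490 nm.

490 nm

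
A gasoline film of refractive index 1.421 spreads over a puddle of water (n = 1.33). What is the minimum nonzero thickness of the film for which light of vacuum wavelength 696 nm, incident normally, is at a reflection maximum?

At the upper boundary (n = 1.0 to n = 1.421) the reflected ray undergoes a half-wave phase shift.
Bottom surface (1.421 → 1.33): reflection off a lower-index medium gives no phase shift.
The two reflections differ by half a wavelength.
So the condition for constructive reflection is 2 n t = (m + ½) λ.
Minimum at m = 0: t = λ / (4 n) = 696 / (4 × 1.421) = 122 nm.

122 nm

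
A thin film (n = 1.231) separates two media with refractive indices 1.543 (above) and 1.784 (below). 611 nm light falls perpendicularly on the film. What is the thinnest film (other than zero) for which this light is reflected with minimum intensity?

248 nm

At the upper boundary (n = 1.543 to n = 1.231) the reflected ray undergoes no phase shift.
At the lower boundary (n = 1.231 to n = 1.784) the reflected ray undergoes a half-wave phase shift.
The two reflections differ by half a wavelength.
So the condition for destructive reflection is 2 n t = m λ.
Minimum nonzero at m = 1: t = λ / (2 n) = 611 / (2 × 1.231) = 248 nm.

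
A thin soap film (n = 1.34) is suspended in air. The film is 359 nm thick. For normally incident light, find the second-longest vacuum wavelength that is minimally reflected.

Ray reflecting at the top interface goes from n = 1.0 toward n = 1.34: a half-wave phase shift.
At the lower boundary (n = 1.34 to n = 1.0) the reflected ray undergoes no phase shift.
The two reflections differ by half a wavelength.
So the condition for destructive reflection is 2 n t = m λ.
λ = 2 n t / m. The second-longest wavelength is m = 2: λ = 2 × 1.34 × 359 / 2.00 = 481 nm.

481 nm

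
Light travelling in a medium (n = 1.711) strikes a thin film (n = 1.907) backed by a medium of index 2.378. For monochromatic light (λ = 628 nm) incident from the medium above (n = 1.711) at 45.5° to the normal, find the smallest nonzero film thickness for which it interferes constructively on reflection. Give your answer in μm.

At the upper boundary (n = 1.711 to n = 1.907) the reflected ray undergoes a half-wave phase shift.
Bottom surface (1.907 → 2.378): reflection off a higher-index medium gives a half-wave phase shift.
The two reflections carry the same phase change, so no net offset.
So the condition for constructive reflection is 2 n t cos θ_r = m λ.
Snell's law: 1.711 sin 45.5° = 1.907 sin θ_r → sin θ_r = 0.640, cos θ_r = 0.768.
Minimum nonzero at m = 1: t = λ / (2 n cos θ_r) = 628 / (2 × 1.907 × 0.768) = 214 nm.

0.214 μm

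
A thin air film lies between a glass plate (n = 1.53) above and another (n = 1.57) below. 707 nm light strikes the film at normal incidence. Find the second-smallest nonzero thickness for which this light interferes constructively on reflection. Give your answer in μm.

Top surface (1.53 → 1.0): reflection off a lower-index medium gives no phase shift.
Bottom surface (1.0 → 1.57): reflection off a higher-index medium gives a half-wave phase shift.
The two reflections differ by half a wavelength.
So the condition for constructive reflection is 2 n t = (m + ½) λ.
The second-smallest nonzero thickness corresponds to m = 1: t = (m + ½) λ / (2 n) = 1.50 × 707 / (2 × 1.0) = 530 nm.

0.530 μm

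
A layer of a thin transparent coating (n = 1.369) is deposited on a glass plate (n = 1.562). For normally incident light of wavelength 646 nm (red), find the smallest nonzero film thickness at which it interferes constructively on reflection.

236 nm

At the upper boundary (n = 1.0 to n = 1.369) the reflected ray undergoes a half-wave phase shift.
Ray reflecting at the bottom interface goes from n = 1.369 toward n = 1.562: a half-wave phase shift.
The two reflections carry the same phase change, so no net offset.
With no net inversion, constructive interference in reflection requires 2 n t = m λ.
Minimum nonzero at m = 1: t = λ / (2 n) = 646 / (2 × 1.369) = 236 nm.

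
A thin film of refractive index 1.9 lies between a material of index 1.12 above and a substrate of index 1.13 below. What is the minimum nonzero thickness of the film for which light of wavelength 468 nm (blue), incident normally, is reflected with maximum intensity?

Ray reflecting at the top interface goes from n = 1.12 toward n = 1.9: a half-wave phase shift.
Bottom surface (1.9 → 1.13): reflection off a lower-index medium gives no phase shift.
Exactly one π shift → a net half-wave offset.
With one net inversion, constructive interference in reflection requires 2 n t = (m + ½) λ.
Minimum at m = 0: t = λ / (4 n) = 468 / (4 × 1.9) = 61.6 nm.

61.6 nm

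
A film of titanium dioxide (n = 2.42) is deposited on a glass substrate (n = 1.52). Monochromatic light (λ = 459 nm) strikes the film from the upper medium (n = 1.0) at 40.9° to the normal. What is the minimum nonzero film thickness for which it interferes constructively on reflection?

Top surface (1.0 → 2.42): reflection off a higher-index medium gives a half-wave phase shift.
Ray reflecting at the bottom interface goes from n = 2.42 toward n = 1.52: no phase shift.
Exactly one π shift → a net half-wave offset.
For bright reflection here: 2 n t cos θ_r = (m + ½) λ.
Snell's law: 1.0 sin 40.9° = 2.42 sin θ_r → sin θ_r = 0.271, cos θ_r = 0.963.
Minimum at m = 0: t = λ / (4 n cos θ_r) = 459 / (4 × 2.42 × 0.963) = 49.3 nm.

49.3 nm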